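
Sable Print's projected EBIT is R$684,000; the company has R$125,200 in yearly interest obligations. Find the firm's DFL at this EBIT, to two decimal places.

1.22

Interest = R$125,200.00.
Degree of financial leverage = EBIT / (EBIT − interest) = R$684,000 / R$558,800.00 = 1.2241.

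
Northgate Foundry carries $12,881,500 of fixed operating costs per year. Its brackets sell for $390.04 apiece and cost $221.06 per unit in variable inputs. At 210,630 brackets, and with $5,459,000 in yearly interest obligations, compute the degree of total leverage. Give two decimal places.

Total contribution margin = 210,630 × $168.98 = $35,592,257.40.
Operating income = contribution − fixed costs = $35,592,257.40 − $12,881,500 = $22,710,757.40. Interest = $5,459,000.00, so EBIT − I = $17,251,757.40.
DCL = contribution ÷ (EBIT − I) = $35,592,257.40 ÷ $17,251,757.40 = 2.0631.

2.06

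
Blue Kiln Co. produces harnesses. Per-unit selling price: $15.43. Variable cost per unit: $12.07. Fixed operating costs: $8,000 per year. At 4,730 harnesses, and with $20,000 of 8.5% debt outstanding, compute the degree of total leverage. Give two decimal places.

At 4,730 units, contribution = 4,730 × $3.36 = $15,892.80.
EBIT = $15,892.80 − $8,000 = $7,892.80. Interest = $1,700.00.
DOL = $15,892.80 ÷ $7,892.80 = 2.0136; DFL = $7,892.80 ÷ $6,192.80 = 1.2745.
DCL = DOL × DFL = 2.0136 × 1.2745 = 2.5663.

2.57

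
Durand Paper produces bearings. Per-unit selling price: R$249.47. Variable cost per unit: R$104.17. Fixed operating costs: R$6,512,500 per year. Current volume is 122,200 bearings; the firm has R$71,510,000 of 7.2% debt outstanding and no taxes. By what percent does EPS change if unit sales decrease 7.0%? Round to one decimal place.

-20.4%

Contribution at this volume is 122,200 × R$145.30 = R$17,755,660.00.
Operating income = contribution − fixed costs = R$17,755,660.00 − R$6,512,500 = R$11,243,160.00.
Interest = R$5,148,720.00, so EBIT − I = R$6,094,440.00.
Degree of combined leverage = contribution ÷ (EBIT − I) = R$17,755,660.00 ÷ R$6,094,440.00 = 2.9134.
EPS therefore changes by 2.9134 × (-7.0%) = -20.4%.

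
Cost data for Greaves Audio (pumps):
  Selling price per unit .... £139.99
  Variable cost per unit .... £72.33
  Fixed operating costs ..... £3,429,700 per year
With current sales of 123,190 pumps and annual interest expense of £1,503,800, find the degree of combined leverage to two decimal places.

2.45

Contribution at this volume is 123,190 × £67.66 = £8,335,035.40.
EBIT = £8,335,035.40 − £3,429,700 = £4,905,335.40. Interest = £1,503,800.00.
DOL = £8,335,035.40 ÷ £4,905,335.40 = 1.6992; DFL = £4,905,335.40 ÷ £3,401,535.40 = 1.4421.
Combined leverage = 1.6992 × 1.4421 = 2.4504.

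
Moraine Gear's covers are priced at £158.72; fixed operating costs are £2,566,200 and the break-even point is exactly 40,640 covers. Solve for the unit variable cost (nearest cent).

£95.58

Contribution per unit must be FC / Q = £2,566,200 / 40,640 = £63.1447.
Hence VC = price − CM = £158.72 − £63.1447 = £95.58.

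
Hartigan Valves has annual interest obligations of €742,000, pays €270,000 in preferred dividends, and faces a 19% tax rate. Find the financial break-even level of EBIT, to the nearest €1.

€1,075,333

Preferred dividends are paid after tax, so their pre-tax equivalent is €270,000 ÷ (1 − 0.19) = €333,333.33.
EPS = 0 when EBIT covers interest plus the pre-tax preferred burden: €742,000 + €333,333.33 = €1,075,333.33.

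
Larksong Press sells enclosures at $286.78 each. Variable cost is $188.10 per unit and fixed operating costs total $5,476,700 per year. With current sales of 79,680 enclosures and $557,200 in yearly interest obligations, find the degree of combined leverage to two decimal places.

Contribution at this volume is 79,680 × $98.68 = $7,862,822.40.
EBIT = $7,862,822.40 − $5,476,700 = $2,386,122.40. Interest = $557,200.00.
DOL = $7,862,822.40 ÷ $2,386,122.40 = 3.2952; DFL = $2,386,122.40 ÷ $1,828,922.40 = 1.3047.
DCL = DOL × DFL = 3.2952 × 1.3047 = 4.2992.

4.30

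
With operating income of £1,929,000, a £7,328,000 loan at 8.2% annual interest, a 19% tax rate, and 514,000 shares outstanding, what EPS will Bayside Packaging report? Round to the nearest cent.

Interest = £600,896.00, so EBT = £1,929,000 − £600,896.00 = £1,328,104.00.
Net income = £1,328,104.00 × (1 − 0.19) = £1,075,764.24.
EPS = £1,075,764.24 ÷ 514,000 = £2.09.

£2.09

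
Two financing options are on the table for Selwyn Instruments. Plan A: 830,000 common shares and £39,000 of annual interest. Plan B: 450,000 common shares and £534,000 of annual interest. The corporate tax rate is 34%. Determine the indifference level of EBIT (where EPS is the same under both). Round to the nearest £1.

At indifference, (EBIT − 39,000)(1 − t)/830,000 = (EBIT − 534,000)(1 − t)/450,000.
The (1 − t) factor cancels: (EBIT − 39,000) × 450,000 = (EBIT − 534,000) × 830,000.
EBIT × (830,000 − 450,000) = 534,000 × 830,000 − 39,000 × 450,000 = 425,670,000,000, so EBIT = 425,670,000,000 ÷ 380,000 = 1,120,184.21.

£1,120,184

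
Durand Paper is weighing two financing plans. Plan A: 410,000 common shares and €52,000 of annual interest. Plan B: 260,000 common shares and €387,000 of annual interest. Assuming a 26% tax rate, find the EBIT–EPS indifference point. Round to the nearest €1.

At indifference, (EBIT − 52,000)(1 − t)/410,000 = (EBIT − 387,000)(1 − t)/260,000.
The (1 − t) factor cancels: (EBIT − 52,000) × 260,000 = (EBIT − 387,000) × 410,000.
Solving, EBIT = (387,000·410,000 − 52,000·260,000) / (410,000 − 260,000) = 145,150,000,000 / 150,000 = 967,666.67.

€967,667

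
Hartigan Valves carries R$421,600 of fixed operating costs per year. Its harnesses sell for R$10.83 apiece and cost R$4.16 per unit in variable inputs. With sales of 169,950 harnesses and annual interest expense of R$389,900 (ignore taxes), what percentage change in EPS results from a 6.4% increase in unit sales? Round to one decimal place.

At 169,950 units, contribution = 169,950 × R$6.67 = R$1,133,566.50.
Operating income = contribution − fixed costs = R$1,133,566.50 − R$421,600 = R$711,966.50.
Interest = R$389,900.00, so EBIT − I = R$322,066.50.
Degree of combined leverage = contribution ÷ (EBIT − I) = R$1,133,566.50 ÷ R$322,066.50 = 3.5197.
EPS therefore changes by 3.5197 × (+6.4%) = +22.5%.

+22.5%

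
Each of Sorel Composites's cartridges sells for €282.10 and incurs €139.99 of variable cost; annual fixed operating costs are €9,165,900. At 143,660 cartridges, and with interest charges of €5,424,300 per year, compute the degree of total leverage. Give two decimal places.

3.50

Contribution at this volume is 143,660 × €142.11 = €20,415,522.60.
Operating income = contribution − fixed costs = €20,415,522.60 − €9,165,900 = €11,249,622.60. Interest = €5,424,300.00.
DOL = €20,415,522.60 ÷ €11,249,622.60 = 1.8148; DFL = €11,249,622.60 ÷ €5,825,322.60 = 1.9312.
Combined leverage = 1.8148 × 1.9312 = 3.5047.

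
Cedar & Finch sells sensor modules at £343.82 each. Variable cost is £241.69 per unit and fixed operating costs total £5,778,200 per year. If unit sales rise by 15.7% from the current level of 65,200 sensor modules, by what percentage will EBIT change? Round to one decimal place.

+118.7%

At 65,200 units, contribution = 65,200 × £102.13 = £6,658,876.00.
Subtracting fixed costs: EBIT = £6,658,876.00 − £5,778,200 = £880,676.00.
Degree of operating leverage = £6,658,876.00 / £880,676.00 = 7.5611.
%ΔEBIT = DOL × %ΔSales = 7.5611 × +15.7% = +118.7%.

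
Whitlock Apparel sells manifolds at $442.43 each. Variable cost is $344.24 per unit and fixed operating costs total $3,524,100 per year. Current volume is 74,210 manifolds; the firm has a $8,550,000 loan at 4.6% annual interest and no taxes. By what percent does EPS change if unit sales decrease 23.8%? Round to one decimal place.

At 74,210 units, contribution = 74,210 × $98.19 = $7,286,679.90.
Subtracting fixed costs: EBIT = $7,286,679.90 − $3,524,100 = $3,762,579.90.
After interest of $393,300.00, pre-tax earnings = $3,369,279.90.
DCL = total CM / (EBIT − I) = $7,286,679.90 / $3,369,279.90 = 2.1627.
EPS therefore changes by 2.1627 × (-23.8%) = -51.5%.

-51.5%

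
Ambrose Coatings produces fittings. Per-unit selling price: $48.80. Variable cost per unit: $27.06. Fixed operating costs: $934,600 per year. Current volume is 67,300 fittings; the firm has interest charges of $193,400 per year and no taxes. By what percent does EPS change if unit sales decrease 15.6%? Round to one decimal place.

-68.1%

Contribution at this volume is 67,300 × $21.74 = $1,463,102.00.
EBIT = $1,463,102.00 − $934,600 = $528,502.00.
After interest of $193,400.00, pre-tax earnings = $335,102.00.
Degree of combined leverage = contribution ÷ (EBIT − I) = $1,463,102.00 ÷ $335,102.00 = 4.3661.
EPS therefore changes by 4.3661 × (-15.6%) = -68.1%.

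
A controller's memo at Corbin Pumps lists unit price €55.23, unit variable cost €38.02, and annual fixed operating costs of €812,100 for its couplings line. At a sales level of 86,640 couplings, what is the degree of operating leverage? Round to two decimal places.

Total contribution margin = 86,640 × €17.21 = €1,491,074.40.
EBIT = €1,491,074.40 − €812,100 = €678,974.40.
DOL = contribution ÷ EBIT = €1,491,074.40 ÷ €678,974.40 = 2.1961.

2.20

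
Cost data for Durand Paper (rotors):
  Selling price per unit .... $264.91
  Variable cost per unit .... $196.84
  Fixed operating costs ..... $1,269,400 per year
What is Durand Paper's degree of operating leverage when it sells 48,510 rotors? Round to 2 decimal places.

Total contribution margin = 48,510 × $68.07 = $3,302,075.70.
Operating income = contribution − fixed costs = $3,302,075.70 − $1,269,400 = $2,032,675.70.
So DOL = total CM / EBIT = $3,302,075.70 / $2,032,675.70 = 1.6245.

1.62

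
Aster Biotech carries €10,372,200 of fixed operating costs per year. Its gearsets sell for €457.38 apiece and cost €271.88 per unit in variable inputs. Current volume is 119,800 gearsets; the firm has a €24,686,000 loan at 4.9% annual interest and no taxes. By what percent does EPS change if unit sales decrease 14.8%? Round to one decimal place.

-30.9%

Contribution at this volume is 119,800 × €185.50 = €22,222,900.00.
Operating income = contribution − fixed costs = €22,222,900.00 − €10,372,200 = €11,850,700.00.
Interest = €1,209,614.00, so EBIT − I = €10,641,086.00.
Degree of combined leverage = contribution ÷ (EBIT − I) = €22,222,900.00 ÷ €10,641,086.00 = 2.0884.
EPS therefore changes by 2.0884 × (-14.8%) = -30.9%.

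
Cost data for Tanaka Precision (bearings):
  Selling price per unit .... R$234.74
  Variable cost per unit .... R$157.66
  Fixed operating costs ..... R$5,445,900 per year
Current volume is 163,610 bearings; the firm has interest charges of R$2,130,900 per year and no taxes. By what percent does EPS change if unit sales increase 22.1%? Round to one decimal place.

Total contribution margin = 163,610 × R$77.08 = R$12,611,058.80.
Operating income = contribution − fixed costs = R$12,611,058.80 − R$5,445,900 = R$7,165,158.80.
After interest of R$2,130,900.00, pre-tax earnings = R$5,034,258.80.
Degree of combined leverage = contribution ÷ (EBIT − I) = R$12,611,058.80 ÷ R$5,034,258.80 = 2.5050.
%ΔEPS = DCL × %ΔSales = 2.5050 × +22.1% = +55.4%.

+55.4%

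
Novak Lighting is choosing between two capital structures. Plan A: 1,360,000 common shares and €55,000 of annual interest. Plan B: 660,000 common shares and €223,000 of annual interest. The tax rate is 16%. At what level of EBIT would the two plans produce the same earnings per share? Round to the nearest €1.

€381,400

At indifference, (EBIT − 55,000)(1 − t)/1,360,000 = (EBIT − 223,000)(1 − t)/660,000.
The (1 − t) factor cancels: (EBIT − 55,000) × 660,000 = (EBIT − 223,000) × 1,360,000.
Solving, EBIT = (223,000·1,360,000 − 55,000·660,000) / (1,360,000 − 660,000) = 266,980,000,000 / 700,000 = 381,400.00.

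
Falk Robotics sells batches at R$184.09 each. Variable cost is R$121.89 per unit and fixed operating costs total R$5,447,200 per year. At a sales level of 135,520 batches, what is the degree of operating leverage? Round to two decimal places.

2.83

Contribution at this volume is 135,520 × R$62.20 = R$8,429,344.00.
Subtracting fixed costs: EBIT = R$8,429,344.00 − R$5,447,200 = R$2,982,144.00.
So DOL = total CM / EBIT = R$8,429,344.00 / R$2,982,144.00 = 2.8266.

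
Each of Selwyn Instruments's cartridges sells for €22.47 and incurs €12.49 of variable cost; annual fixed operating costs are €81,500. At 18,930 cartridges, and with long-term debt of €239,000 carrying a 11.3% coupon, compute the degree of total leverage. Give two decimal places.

At 18,930 units, contribution = 18,930 × €9.98 = €188,921.40.
Operating income = contribution − fixed costs = €188,921.40 − €81,500 = €107,421.40. Interest = €27,007.00, so EBIT − I = €80,414.40.
Degree of total leverage = total CM / (EBIT − interest) = €188,921.40 / €80,414.40 = 2.3493.

2.35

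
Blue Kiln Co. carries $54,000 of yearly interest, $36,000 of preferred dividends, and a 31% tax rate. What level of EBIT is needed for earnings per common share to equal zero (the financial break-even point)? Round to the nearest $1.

Grossing the preferred dividend up to pre-tax terms: $36,000 / (1 − 0.31) = $52,173.91.
Financial break-even EBIT = interest + D_p ÷ (1 − t) = $54,000 + $52,173.91 = $106,173.91.

$106,174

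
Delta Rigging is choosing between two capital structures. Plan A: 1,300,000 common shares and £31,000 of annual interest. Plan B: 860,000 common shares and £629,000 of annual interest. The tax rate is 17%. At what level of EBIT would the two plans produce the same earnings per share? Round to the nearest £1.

£1,797,818

Set EPS_A = EPS_B: (EBIT − £31,000)(1 − 0.17) ÷ 1,300,000 = (EBIT − £629,000)(1 − 0.17) ÷ 860,000.
Cancelling (1 − t) and cross-multiplying: 860,000·(EBIT − 31,000) = 1,300,000·(EBIT − 629,000).
Solving, EBIT = (629,000·1,300,000 − 31,000·860,000) / (1,300,000 − 860,000) = 791,040,000,000 / 440,000 = 1,797,818.18.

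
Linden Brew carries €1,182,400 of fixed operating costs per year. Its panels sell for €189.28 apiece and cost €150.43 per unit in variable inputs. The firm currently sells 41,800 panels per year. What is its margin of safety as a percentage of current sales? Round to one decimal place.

Unit CM = price − variable cost = €189.28 − €150.43 = €38.85. Break-even units = €1,182,400 ÷ €38.85 = 30,435.01; break-even revenue = 30,435.01 × €189.28 = €5,760,738.02.
Current sales = 41,800 × €189.28 = €7,911,904.00.
Margin of safety = (€7,911,904.00 − €5,760,738.02) ÷ €7,911,904.00 = 27.2%.

27.2%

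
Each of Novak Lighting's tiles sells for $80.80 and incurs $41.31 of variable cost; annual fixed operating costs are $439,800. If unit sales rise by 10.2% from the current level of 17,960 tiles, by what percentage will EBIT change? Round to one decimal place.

+26.8%

At 17,960 units, contribution = 17,960 × $39.49 = $709,240.40.
EBIT = $709,240.40 − $439,800 = $269,440.40.
So DOL = total CM / EBIT = $709,240.40 / $269,440.40 = 2.6323.
Operating income changes by 2.6323 × +10.2% = +26.8%.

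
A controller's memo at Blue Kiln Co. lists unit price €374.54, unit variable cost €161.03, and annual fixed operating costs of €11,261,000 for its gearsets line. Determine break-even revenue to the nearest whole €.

Contribution margin per unit = €374.54 − €161.03 = €213.51, a CM ratio of €213.51 ÷ €374.54 = 0.5701.
Break-even revenue = fixed costs × price ÷ CM = €11,261,000 × €374.54 ÷ €213.51 = €19,754,086.

€19,754,086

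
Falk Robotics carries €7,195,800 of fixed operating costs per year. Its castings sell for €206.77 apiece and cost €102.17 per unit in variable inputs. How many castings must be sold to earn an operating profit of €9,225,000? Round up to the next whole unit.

156,987 castings

Unit CM = price − variable cost = €206.77 − €102.17 = €104.60.
Units = (FC + target) / CM = (€7,195,800 + €9,225,000) / €104.60 = 156,986.62, so 156,987 castings.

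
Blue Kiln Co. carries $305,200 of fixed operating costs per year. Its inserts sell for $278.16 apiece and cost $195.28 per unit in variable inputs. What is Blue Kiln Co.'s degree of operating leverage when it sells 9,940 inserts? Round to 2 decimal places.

Total contribution margin = 9,940 × $82.88 = $823,827.20.
EBIT = $823,827.20 − $305,200 = $518,627.20.
DOL = contribution ÷ EBIT = $823,827.20 ÷ $518,627.20 = 1.5885.

1.59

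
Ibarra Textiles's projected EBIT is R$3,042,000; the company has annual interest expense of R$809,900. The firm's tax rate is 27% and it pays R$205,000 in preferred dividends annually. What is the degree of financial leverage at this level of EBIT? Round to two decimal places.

1.56

Interest = R$809,900.00.
Pre-tax preferred-dividend burden = R$205,000 ÷ (1 − 0.27) = R$280,821.92.
DFL = EBIT ÷ [EBIT − I − D_p/(1−t)] = R$3,042,000 ÷ [R$3,042,000 − R$809,900.00 − R$280,821.92] = R$3,042,000 ÷ R$1,951,278.08 = 1.5590.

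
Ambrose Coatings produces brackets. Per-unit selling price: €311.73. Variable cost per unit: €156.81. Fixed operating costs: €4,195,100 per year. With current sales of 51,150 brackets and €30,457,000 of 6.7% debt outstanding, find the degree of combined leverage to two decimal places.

Total contribution margin = 51,150 × €154.92 = €7,924,158.00.
Operating income = contribution − fixed costs = €7,924,158.00 − €4,195,100 = €3,729,058.00. Interest = €2,040,619.00, so EBIT − I = €1,688,439.00.
Degree of total leverage = total CM / (EBIT − interest) = €7,924,158.00 / €1,688,439.00 = 4.6932.

4.69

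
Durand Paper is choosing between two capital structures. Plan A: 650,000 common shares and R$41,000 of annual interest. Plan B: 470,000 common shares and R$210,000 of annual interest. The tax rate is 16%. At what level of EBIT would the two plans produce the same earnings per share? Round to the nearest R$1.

Set EPS_A = EPS_B: (EBIT − R$41,000)(1 − 0.16) ÷ 650,000 = (EBIT − R$210,000)(1 − 0.16) ÷ 470,000.
The (1 − t) factor cancels: (EBIT − 41,000) × 470,000 = (EBIT − 210,000) × 650,000.
EBIT × (650,000 − 470,000) = 210,000 × 650,000 − 41,000 × 470,000 = 117,230,000,000, so EBIT = 117,230,000,000 ÷ 180,000 = 651,277.78.

R$651,278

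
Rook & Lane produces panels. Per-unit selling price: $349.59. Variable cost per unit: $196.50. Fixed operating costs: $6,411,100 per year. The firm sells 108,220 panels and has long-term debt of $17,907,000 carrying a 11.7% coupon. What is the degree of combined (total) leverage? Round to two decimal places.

2.06

Contribution at this volume is 108,220 × $153.09 = $16,567,399.80.
EBIT = $16,567,399.80 − $6,411,100 = $10,156,299.80. Interest = $2,095,119.00.
DOL = $16,567,399.80 ÷ $10,156,299.80 = 1.6312; DFL = $10,156,299.80 ÷ $8,061,180.80 = 1.2599.
Combined leverage = 1.6312 × 1.2599 = 2.0551.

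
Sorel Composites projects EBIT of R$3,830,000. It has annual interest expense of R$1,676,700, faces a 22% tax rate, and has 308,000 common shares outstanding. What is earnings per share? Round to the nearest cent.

R$5.45

Pre-tax income = R$3,830,000 − R$1,676,700.00 = R$2,153,300.00.
Net income = R$2,153,300.00 × (1 − 0.22) = R$1,679,574.00.
Per share: R$1,679,574.00 / 308,000 shares = R$5.45.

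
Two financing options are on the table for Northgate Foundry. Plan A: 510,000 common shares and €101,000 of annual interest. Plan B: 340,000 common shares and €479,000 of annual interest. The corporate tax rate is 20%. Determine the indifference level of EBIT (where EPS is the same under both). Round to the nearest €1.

€1,235,000

At indifference, (EBIT − 101,000)(1 − t)/510,000 = (EBIT − 479,000)(1 − t)/340,000.
The (1 − t) factor cancels: (EBIT − 101,000) × 340,000 = (EBIT − 479,000) × 510,000.
Solving, EBIT = (479,000·510,000 − 101,000·340,000) / (510,000 − 340,000) = 209,950,000,000 / 170,000 = 1,235,000.00.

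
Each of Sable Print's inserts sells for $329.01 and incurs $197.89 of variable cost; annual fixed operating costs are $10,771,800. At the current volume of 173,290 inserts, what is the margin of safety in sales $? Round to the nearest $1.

Contribution margin per unit = $329.01 − $197.89 = $131.12. Break-even units = $10,771,800 ÷ $131.12 = 82,152.23; break-even revenue = 82,152.23 × $329.01 = $27,028,904.19.
Current sales = 173,290 × $329.01 = $57,014,142.90.
Margin of safety = $57,014,142.90 − $27,028,904.19 = $29,985,239.

$29,985,239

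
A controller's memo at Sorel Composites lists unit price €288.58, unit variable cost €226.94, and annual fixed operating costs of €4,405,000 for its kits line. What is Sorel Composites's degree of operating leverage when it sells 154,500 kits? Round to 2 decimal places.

Contribution at this volume is 154,500 × €61.64 = €9,523,380.00.
EBIT = €9,523,380.00 − €4,405,000 = €5,118,380.00.
So DOL = total CM / EBIT = €9,523,380.00 / €5,118,380.00 = 1.8606.

1.86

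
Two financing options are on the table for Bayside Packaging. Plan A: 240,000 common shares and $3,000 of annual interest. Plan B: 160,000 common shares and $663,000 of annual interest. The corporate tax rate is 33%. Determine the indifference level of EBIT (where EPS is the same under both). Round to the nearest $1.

At indifference, (EBIT − 3,000)(1 − t)/240,000 = (EBIT − 663,000)(1 − t)/160,000.
The (1 − t) factor cancels: (EBIT − 3,000) × 160,000 = (EBIT − 663,000) × 240,000.
EBIT × (240,000 − 160,000) = 663,000 × 240,000 − 3,000 × 160,000 = 158,640,000,000, so EBIT = 158,640,000,000 ÷ 80,000 = 1,983,000.00.

$1,983,000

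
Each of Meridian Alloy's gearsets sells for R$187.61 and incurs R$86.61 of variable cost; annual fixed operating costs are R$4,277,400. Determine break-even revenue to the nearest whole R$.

Contribution margin per unit = R$187.61 − R$86.61 = R$101.00, a CM ratio of R$101.00 ÷ R$187.61 = 0.5384.
Break-even revenue = fixed costs × price ÷ CM = R$4,277,400 × R$187.61 ÷ R$101.00 = R$7,945,376.

R$7,945,376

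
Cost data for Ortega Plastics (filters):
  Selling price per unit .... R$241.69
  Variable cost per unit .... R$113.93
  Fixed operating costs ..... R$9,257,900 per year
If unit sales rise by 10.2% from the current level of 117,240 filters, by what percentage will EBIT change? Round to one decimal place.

At 117,240 units, contribution = 117,240 × R$127.76 = R$14,978,582.40.
Subtracting fixed costs: EBIT = R$14,978,582.40 − R$9,257,900 = R$5,720,682.40.
DOL = contribution ÷ EBIT = R$14,978,582.40 ÷ R$5,720,682.40 = 2.6183.
%ΔEBIT = DOL × %ΔSales = 2.6183 × +10.2% = +26.7%.

+26.7%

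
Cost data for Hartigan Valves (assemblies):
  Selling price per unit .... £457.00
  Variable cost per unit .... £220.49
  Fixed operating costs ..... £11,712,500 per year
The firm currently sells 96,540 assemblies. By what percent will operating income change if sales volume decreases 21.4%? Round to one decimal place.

-43.9%

At 96,540 units, contribution = 96,540 × £236.51 = £22,832,675.40.
Subtracting fixed costs: EBIT = £22,832,675.40 − £11,712,500 = £11,120,175.40.
So DOL = total CM / EBIT = £22,832,675.40 / £11,120,175.40 = 2.0533.
%ΔEBIT = DOL × %ΔSales = 2.0533 × -21.4% = -43.9%.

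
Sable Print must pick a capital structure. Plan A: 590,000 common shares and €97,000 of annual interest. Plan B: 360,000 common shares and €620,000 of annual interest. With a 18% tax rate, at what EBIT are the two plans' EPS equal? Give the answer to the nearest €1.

€1,438,609

At indifference, (EBIT − 97,000)(1 − t)/590,000 = (EBIT − 620,000)(1 − t)/360,000.
Cancelling (1 − t) and cross-multiplying: 360,000·(EBIT − 97,000) = 590,000·(EBIT − 620,000).
EBIT × (590,000 − 360,000) = 620,000 × 590,000 − 97,000 × 360,000 = 330,880,000,000, so EBIT = 330,880,000,000 ÷ 230,000 = 1,438,608.70.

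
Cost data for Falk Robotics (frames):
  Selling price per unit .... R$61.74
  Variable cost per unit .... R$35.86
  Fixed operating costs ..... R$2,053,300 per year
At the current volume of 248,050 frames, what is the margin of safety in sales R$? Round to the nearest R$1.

Each unit contributes R$61.74 − R$35.86 = R$25.88. Break-even units = R$2,053,300 ÷ R$25.88 = 79,339.26; break-even revenue = 79,339.26 × R$61.74 = R$4,898,405.80.
Current sales = 248,050 × R$61.74 = R$15,314,607.00.
Margin of safety = R$15,314,607.00 − R$4,898,405.80 = R$10,416,201.

R$10,416,201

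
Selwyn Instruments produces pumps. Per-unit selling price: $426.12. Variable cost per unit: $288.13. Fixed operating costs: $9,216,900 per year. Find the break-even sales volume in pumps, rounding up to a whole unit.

66,794 pumps

Each unit contributes $426.12 − $288.13 = $137.99.
Units to break even: $9,216,900 ÷ $137.99 = 66,793.97, rounded up to 66,794.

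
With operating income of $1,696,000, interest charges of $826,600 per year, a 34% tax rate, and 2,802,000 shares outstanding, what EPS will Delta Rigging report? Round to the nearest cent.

Interest = $826,600.00, so EBT = $1,696,000 − $826,600.00 = $869,400.00.
Net income = $869,400.00 × (1 − 0.34) = $573,804.00.
EPS = $573,804.00 ÷ 2,802,000 = $0.20.

$0.20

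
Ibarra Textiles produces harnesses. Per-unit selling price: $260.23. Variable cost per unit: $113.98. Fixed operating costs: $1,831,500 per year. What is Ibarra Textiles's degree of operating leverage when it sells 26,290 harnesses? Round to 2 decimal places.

Contribution at this volume is 26,290 × $146.25 = $3,844,912.50.
EBIT = $3,844,912.50 − $1,831,500 = $2,013,412.50.
Degree of operating leverage = $3,844,912.50 / $2,013,412.50 = 1.9096.

1.91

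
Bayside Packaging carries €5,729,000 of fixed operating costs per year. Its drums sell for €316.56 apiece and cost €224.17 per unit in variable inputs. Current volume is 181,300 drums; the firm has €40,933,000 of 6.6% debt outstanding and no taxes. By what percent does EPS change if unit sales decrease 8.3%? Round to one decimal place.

Contribution at this volume is 181,300 × €92.39 = €16,750,307.00.
Operating income = contribution − fixed costs = €16,750,307.00 − €5,729,000 = €11,021,307.00.
Interest = €2,701,578.00, so EBIT − I = €8,319,729.00.
Degree of combined leverage = contribution ÷ (EBIT − I) = €16,750,307.00 ÷ €8,319,729.00 = 2.0133.
EPS therefore changes by 2.0133 × (-8.3%) = -16.7%.

-16.7%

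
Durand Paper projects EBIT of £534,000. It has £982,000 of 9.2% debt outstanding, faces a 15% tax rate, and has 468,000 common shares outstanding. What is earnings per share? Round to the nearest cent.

Interest = £90,344.00, so EBT = £534,000 − £90,344.00 = £443,656.00.
After tax at 15%: net income = £443,656.00 × 0.85 = £377,107.60.
EPS = £377,107.60 ÷ 468,000 = £0.81.

£0.81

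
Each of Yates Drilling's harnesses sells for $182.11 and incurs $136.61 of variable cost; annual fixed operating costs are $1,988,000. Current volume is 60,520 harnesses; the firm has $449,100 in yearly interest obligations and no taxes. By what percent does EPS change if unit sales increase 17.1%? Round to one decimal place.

Contribution at this volume is 60,520 × $45.50 = $2,753,660.00.
EBIT = $2,753,660.00 − $1,988,000 = $765,660.00.
After interest of $449,100.00, pre-tax earnings = $316,560.00.
Degree of combined leverage = contribution ÷ (EBIT − I) = $2,753,660.00 ÷ $316,560.00 = 8.6987.
EPS therefore changes by 8.6987 × (+17.1%) = +148.7%.

+148.7%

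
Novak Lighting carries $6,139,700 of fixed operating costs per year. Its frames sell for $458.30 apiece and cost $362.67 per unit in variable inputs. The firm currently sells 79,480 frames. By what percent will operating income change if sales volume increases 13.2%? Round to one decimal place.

Total contribution margin = 79,480 × $95.63 = $7,600,672.40.
EBIT = $7,600,672.40 − $6,139,700 = $1,460,972.40.
Degree of operating leverage = $7,600,672.40 / $1,460,972.40 = 5.2025.
Operating income changes by 5.2025 × +13.2% = +68.7%.

+68.7%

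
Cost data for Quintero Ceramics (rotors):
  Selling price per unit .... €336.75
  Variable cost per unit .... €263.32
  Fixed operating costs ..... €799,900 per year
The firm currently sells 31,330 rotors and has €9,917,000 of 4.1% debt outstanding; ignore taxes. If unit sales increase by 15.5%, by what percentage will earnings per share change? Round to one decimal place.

+32.6%

Contribution at this volume is 31,330 × €73.43 = €2,300,561.90.
EBIT = €2,300,561.90 − €799,900 = €1,500,661.90.
After interest of €406,597.00, pre-tax earnings = €1,094,064.90.
Degree of combined leverage = contribution ÷ (EBIT − I) = €2,300,561.90 ÷ €1,094,064.90 = 2.1028.
%ΔEPS = DCL × %ΔSales = 2.1028 × +15.5% = +32.6%.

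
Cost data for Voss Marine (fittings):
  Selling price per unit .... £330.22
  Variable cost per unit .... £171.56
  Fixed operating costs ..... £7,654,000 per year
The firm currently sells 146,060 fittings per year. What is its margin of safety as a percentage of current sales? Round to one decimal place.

Unit CM = price − variable cost = £330.22 − £171.56 = £158.66. Break-even units = £7,654,000 ÷ £158.66 = 48,241.52; break-even revenue = 48,241.52 × £330.22 = £15,930,315.64.
Current sales = 146,060 × £330.22 = £48,231,933.20.
Margin of safety = (£48,231,933.20 − £15,930,315.64) ÷ £48,231,933.20 = 67.0%.

67.0%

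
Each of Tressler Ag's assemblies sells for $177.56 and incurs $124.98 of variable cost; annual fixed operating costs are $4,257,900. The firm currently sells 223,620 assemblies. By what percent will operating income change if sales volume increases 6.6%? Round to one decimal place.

+10.3%

Contribution at this volume is 223,620 × $52.58 = $11,757,939.60.
Subtracting fixed costs: EBIT = $11,757,939.60 − $4,257,900 = $7,500,039.60.
Degree of operating leverage = $11,757,939.60 / $7,500,039.60 = 1.5677.
Operating income changes by 1.5677 × +6.6% = +10.3%.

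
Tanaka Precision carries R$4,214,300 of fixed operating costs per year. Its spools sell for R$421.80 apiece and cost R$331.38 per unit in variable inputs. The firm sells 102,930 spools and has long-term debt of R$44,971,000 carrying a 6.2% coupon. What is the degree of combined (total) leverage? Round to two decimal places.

Contribution at this volume is 102,930 × R$90.42 = R$9,306,930.60.
Operating income = contribution − fixed costs = R$9,306,930.60 − R$4,214,300 = R$5,092,630.60. Interest = R$2,788,202.00, so EBIT − I = R$2,304,428.60.
Degree of total leverage = total CM / (EBIT − interest) = R$9,306,930.60 / R$2,304,428.60 = 4.0387.

4.04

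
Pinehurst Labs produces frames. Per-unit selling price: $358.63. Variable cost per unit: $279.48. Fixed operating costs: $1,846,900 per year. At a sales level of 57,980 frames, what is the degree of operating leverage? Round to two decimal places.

1.67

Total contribution margin = 57,980 × $79.15 = $4,589,117.00.
Operating income = contribution − fixed costs = $4,589,117.00 − $1,846,900 = $2,742,217.00.
So DOL = total CM / EBIT = $4,589,117.00 / $2,742,217.00 = 1.6735.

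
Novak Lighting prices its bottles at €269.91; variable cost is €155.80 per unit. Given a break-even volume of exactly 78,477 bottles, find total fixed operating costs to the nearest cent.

€8,955,010.47

Each unit contributes €269.91 − €155.80 = €114.11.
Since BE = FC / CM, FC = 78,477 × €114.11 = €8,955,010.47.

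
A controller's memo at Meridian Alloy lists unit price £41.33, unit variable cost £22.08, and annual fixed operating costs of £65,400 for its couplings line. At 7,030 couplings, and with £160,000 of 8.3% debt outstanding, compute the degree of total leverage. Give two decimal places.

Total contribution margin = 7,030 × £19.25 = £135,327.50.
Subtracting fixed costs: EBIT = £135,327.50 − £65,400 = £69,927.50. Interest = £13,280.00.
DOL = £135,327.50 ÷ £69,927.50 = 1.9353; DFL = £69,927.50 ÷ £56,647.50 = 1.2344.
Combined leverage = 1.9353 × 1.2344 = 2.3889.

2.39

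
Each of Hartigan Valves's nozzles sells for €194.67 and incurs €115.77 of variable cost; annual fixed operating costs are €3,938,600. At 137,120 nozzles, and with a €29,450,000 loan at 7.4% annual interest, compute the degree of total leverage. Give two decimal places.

2.30

Total contribution margin = 137,120 × €78.90 = €10,818,768.00.
EBIT = €10,818,768.00 − €3,938,600 = €6,880,168.00. Interest = €2,179,300.00, so EBIT − I = €4,700,868.00.
DCL = contribution ÷ (EBIT − I) = €10,818,768.00 ÷ €4,700,868.00 = 2.3014.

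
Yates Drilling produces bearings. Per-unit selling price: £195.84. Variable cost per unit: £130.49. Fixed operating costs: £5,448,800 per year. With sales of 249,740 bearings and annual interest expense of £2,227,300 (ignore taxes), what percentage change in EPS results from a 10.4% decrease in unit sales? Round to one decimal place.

Contribution at this volume is 249,740 × £65.35 = £16,320,509.00.
Subtracting fixed costs: EBIT = £16,320,509.00 − £5,448,800 = £10,871,709.00.
Interest = £2,227,300.00, so EBIT − I = £8,644,409.00.
DCL = total CM / (EBIT − I) = £16,320,509.00 / £8,644,409.00 = 1.8880.
EPS therefore changes by 1.8880 × (-10.4%) = -19.6%.

-19.6%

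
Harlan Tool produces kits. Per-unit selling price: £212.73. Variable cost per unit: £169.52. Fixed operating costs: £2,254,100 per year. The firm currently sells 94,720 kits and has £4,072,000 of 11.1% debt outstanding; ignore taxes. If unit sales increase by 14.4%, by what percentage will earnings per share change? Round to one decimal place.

At 94,720 units, contribution = 94,720 × £43.21 = £4,092,851.20.
Subtracting fixed costs: EBIT = £4,092,851.20 − £2,254,100 = £1,838,751.20.
Interest = £451,992.00, so EBIT − I = £1,386,759.20.
DCL = total CM / (EBIT − I) = £4,092,851.20 / £1,386,759.20 = 2.9514.
EPS therefore changes by 2.9514 × (+14.4%) = +42.5%.

+42.5%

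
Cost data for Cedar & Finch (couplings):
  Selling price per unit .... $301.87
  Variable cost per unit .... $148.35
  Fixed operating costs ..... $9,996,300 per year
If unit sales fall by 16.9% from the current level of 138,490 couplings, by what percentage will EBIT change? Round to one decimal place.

-31.9%

Contribution at this volume is 138,490 × $153.52 = $21,260,984.80.
Subtracting fixed costs: EBIT = $21,260,984.80 − $9,996,300 = $11,264,684.80.
DOL = contribution ÷ EBIT = $21,260,984.80 ÷ $11,264,684.80 = 1.8874.
%ΔEBIT = DOL × %ΔSales = 1.8874 × -16.9% = -31.9%.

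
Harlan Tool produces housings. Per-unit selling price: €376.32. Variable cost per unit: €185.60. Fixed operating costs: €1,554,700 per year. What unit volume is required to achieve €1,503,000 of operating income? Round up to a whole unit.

Each unit contributes €376.32 − €185.60 = €190.72.
Units = (FC + target) / CM = (€1,554,700 + €1,503,000) / €190.72 = 16,032.40, so 16,033 housings.

16,033 housings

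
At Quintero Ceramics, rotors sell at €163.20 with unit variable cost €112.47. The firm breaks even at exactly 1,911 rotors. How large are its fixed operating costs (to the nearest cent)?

€96,945.03

Unit CM = price − variable cost = €163.20 − €112.47 = €50.73.
Since BE = FC / CM, FC = 1,911 × €50.73 = €96,945.03.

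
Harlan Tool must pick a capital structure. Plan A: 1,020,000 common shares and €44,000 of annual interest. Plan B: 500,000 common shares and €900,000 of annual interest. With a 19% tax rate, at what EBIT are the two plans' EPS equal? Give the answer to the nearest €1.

€1,723,077

Set EPS_A = EPS_B: (EBIT − €44,000)(1 − 0.19) ÷ 1,020,000 = (EBIT − €900,000)(1 − 0.19) ÷ 500,000.
The (1 − t) factor cancels: (EBIT − 44,000) × 500,000 = (EBIT − 900,000) × 1,020,000.
Solving, EBIT = (900,000·1,020,000 − 44,000·500,000) / (1,020,000 − 500,000) = 896,000,000,000 / 520,000 = 1,723,076.92.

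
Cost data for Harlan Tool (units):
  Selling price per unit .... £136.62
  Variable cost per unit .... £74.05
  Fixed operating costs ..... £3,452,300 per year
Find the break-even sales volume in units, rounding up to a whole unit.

55,176 units

Unit CM = price − variable cost = £136.62 − £74.05 = £62.57.
Break-even volume = fixed costs ÷ CM per unit = £3,452,300 ÷ £62.57 = 55,175.00, so 55,176 units.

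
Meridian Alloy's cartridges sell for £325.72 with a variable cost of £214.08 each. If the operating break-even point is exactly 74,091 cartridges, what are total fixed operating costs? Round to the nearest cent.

Each unit contributes £325.72 − £214.08 = £111.64.
Fixed costs = break-even units × CM = 74,091 × £111.64 = £8,271,519.24.

£8,271,519.24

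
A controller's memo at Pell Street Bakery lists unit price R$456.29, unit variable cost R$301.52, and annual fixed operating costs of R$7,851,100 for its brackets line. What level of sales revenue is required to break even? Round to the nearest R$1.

CM per unit = R$456.29 − R$301.52 = R$154.77; CM ratio = R$154.77 / R$456.29 = 0.3392.
Break-even revenue = fixed costs × price ÷ CM = R$7,851,100 × R$456.29 ÷ R$154.77 = R$23,146,465.

R$23,146,465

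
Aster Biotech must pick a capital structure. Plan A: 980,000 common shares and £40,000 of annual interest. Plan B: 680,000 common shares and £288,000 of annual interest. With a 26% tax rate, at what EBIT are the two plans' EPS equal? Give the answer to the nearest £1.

At indifference, (EBIT − 40,000)(1 − t)/980,000 = (EBIT − 288,000)(1 − t)/680,000.
Cancelling (1 − t) and cross-multiplying: 680,000·(EBIT − 40,000) = 980,000·(EBIT − 288,000).
EBIT × (980,000 − 680,000) = 288,000 × 980,000 − 40,000 × 680,000 = 255,040,000,000, so EBIT = 255,040,000,000 ÷ 300,000 = 850,133.33.

£850,133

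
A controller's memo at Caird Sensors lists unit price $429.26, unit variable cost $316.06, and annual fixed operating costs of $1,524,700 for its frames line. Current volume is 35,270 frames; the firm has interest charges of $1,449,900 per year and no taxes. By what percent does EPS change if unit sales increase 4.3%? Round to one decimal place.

Contribution at this volume is 35,270 × $113.20 = $3,992,564.00.
Operating income = contribution − fixed costs = $3,992,564.00 − $1,524,700 = $2,467,864.00.
After interest of $1,449,900.00, pre-tax earnings = $1,017,964.00.
Degree of combined leverage = contribution ÷ (EBIT − I) = $3,992,564.00 ÷ $1,017,964.00 = 3.9221.
EPS therefore changes by 3.9221 × (+4.3%) = +16.9%.

+16.9%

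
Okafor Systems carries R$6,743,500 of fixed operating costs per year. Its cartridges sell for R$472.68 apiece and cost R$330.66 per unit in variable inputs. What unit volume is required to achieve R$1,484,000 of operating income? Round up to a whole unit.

57,932 cartridges

Each unit contributes R$472.68 − R$330.66 = R$142.02.
Required volume = (fixed costs + target profit) ÷ CM = (R$6,743,500 + R$1,484,000) ÷ R$142.02 = 57,931.98, so 57,932 cartridges.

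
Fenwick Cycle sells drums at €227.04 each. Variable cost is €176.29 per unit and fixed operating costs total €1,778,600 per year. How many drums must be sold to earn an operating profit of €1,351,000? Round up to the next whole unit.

Unit CM = price − variable cost = €227.04 − €176.29 = €50.75.
Need Q such that Q × €50.75 − €1,778,600 = €1,351,000, i.e. Q = €3,129,600 / €50.75 = 61,667.00 → 61,667.

61,667 drums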